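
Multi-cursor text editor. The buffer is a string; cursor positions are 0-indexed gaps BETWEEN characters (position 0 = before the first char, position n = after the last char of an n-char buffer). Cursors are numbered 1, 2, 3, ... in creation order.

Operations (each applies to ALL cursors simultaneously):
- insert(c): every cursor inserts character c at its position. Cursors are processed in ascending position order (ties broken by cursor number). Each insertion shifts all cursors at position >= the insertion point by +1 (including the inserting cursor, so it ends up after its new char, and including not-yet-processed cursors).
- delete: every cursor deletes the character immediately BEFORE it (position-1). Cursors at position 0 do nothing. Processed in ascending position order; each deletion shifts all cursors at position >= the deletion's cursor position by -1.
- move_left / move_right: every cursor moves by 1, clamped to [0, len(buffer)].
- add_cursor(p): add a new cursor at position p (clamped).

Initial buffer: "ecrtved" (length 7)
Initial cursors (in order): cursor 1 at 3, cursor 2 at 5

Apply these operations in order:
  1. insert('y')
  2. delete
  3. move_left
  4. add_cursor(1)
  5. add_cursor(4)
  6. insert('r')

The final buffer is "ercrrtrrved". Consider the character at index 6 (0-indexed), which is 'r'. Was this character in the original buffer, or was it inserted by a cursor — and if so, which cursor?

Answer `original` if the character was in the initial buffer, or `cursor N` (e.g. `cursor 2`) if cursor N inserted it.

After op 1 (insert('y')): buffer="ecrytvyed" (len 9), cursors c1@4 c2@7, authorship ...1..2..
After op 2 (delete): buffer="ecrtved" (len 7), cursors c1@3 c2@5, authorship .......
After op 3 (move_left): buffer="ecrtved" (len 7), cursors c1@2 c2@4, authorship .......
After op 4 (add_cursor(1)): buffer="ecrtved" (len 7), cursors c3@1 c1@2 c2@4, authorship .......
After op 5 (add_cursor(4)): buffer="ecrtved" (len 7), cursors c3@1 c1@2 c2@4 c4@4, authorship .......
After op 6 (insert('r')): buffer="ercrrtrrved" (len 11), cursors c3@2 c1@4 c2@8 c4@8, authorship .3.1..24...
Authorship (.=original, N=cursor N): . 3 . 1 . . 2 4 . . .
Index 6: author = 2

Answer: cursor 2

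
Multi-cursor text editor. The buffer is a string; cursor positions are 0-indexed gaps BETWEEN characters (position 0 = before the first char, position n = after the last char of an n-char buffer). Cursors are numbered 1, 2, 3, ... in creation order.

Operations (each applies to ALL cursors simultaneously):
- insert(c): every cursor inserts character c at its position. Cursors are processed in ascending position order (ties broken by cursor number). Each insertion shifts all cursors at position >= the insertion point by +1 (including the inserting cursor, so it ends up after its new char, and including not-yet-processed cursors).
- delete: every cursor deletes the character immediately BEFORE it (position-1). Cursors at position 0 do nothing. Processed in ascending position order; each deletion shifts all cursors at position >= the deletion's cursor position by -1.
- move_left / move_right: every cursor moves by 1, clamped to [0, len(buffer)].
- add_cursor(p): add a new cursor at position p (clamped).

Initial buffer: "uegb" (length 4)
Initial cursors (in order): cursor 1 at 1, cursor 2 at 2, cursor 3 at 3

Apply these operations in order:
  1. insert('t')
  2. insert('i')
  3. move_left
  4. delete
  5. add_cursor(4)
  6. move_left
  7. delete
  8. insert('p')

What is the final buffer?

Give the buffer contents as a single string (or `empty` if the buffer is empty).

Answer: pupppgib

Derivation:
After op 1 (insert('t')): buffer="utetgtb" (len 7), cursors c1@2 c2@4 c3@6, authorship .1.2.3.
After op 2 (insert('i')): buffer="utietigtib" (len 10), cursors c1@3 c2@6 c3@9, authorship .11.22.33.
After op 3 (move_left): buffer="utietigtib" (len 10), cursors c1@2 c2@5 c3@8, authorship .11.22.33.
After op 4 (delete): buffer="uieigib" (len 7), cursors c1@1 c2@3 c3@5, authorship .1.2.3.
After op 5 (add_cursor(4)): buffer="uieigib" (len 7), cursors c1@1 c2@3 c4@4 c3@5, authorship .1.2.3.
After op 6 (move_left): buffer="uieigib" (len 7), cursors c1@0 c2@2 c4@3 c3@4, authorship .1.2.3.
After op 7 (delete): buffer="ugib" (len 4), cursors c1@0 c2@1 c3@1 c4@1, authorship ..3.
After op 8 (insert('p')): buffer="pupppgib" (len 8), cursors c1@1 c2@5 c3@5 c4@5, authorship 1.234.3.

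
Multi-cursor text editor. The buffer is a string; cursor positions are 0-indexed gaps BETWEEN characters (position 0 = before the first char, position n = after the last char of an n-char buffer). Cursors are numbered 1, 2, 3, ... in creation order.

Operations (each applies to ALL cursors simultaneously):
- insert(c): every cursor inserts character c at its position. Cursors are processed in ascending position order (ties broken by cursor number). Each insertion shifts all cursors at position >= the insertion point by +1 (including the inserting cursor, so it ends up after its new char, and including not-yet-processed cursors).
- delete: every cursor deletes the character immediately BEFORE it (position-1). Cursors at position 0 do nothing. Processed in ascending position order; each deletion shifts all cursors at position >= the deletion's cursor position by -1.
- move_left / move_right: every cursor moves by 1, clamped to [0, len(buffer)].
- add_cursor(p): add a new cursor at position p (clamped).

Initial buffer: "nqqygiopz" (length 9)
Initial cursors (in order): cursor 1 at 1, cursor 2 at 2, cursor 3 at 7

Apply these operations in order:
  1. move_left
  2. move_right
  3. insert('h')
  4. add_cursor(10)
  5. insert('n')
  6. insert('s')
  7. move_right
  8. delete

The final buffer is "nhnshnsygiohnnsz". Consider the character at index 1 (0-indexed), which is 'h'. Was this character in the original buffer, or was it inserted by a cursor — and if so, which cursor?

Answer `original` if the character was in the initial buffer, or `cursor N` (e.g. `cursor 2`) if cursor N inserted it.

After op 1 (move_left): buffer="nqqygiopz" (len 9), cursors c1@0 c2@1 c3@6, authorship .........
After op 2 (move_right): buffer="nqqygiopz" (len 9), cursors c1@1 c2@2 c3@7, authorship .........
After op 3 (insert('h')): buffer="nhqhqygiohpz" (len 12), cursors c1@2 c2@4 c3@10, authorship .1.2.....3..
After op 4 (add_cursor(10)): buffer="nhqhqygiohpz" (len 12), cursors c1@2 c2@4 c3@10 c4@10, authorship .1.2.....3..
After op 5 (insert('n')): buffer="nhnqhnqygiohnnpz" (len 16), cursors c1@3 c2@6 c3@14 c4@14, authorship .11.22.....334..
After op 6 (insert('s')): buffer="nhnsqhnsqygiohnnsspz" (len 20), cursors c1@4 c2@8 c3@18 c4@18, authorship .111.222.....33434..
After op 7 (move_right): buffer="nhnsqhnsqygiohnnsspz" (len 20), cursors c1@5 c2@9 c3@19 c4@19, authorship .111.222.....33434..
After op 8 (delete): buffer="nhnshnsygiohnnsz" (len 16), cursors c1@4 c2@7 c3@15 c4@15, authorship .111222....3343.
Authorship (.=original, N=cursor N): . 1 1 1 2 2 2 . . . . 3 3 4 3 .
Index 1: author = 1

Answer: cursor 1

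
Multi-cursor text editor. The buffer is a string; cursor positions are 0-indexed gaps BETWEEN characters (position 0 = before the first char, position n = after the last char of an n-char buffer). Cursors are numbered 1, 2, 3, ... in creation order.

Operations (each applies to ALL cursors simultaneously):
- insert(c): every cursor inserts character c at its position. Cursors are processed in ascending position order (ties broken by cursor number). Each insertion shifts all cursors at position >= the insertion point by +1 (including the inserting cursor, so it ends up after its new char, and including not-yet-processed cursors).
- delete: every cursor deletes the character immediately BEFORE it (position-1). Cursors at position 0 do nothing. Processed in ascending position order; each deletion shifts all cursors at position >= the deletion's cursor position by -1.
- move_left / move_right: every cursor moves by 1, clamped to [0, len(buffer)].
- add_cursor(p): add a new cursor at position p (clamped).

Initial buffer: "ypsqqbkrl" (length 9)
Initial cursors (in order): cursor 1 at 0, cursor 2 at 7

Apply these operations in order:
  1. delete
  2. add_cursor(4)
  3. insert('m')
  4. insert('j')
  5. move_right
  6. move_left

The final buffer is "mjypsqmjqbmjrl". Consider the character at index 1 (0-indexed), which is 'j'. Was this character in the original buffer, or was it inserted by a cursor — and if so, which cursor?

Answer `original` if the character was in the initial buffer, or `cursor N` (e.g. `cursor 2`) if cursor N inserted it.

After op 1 (delete): buffer="ypsqqbrl" (len 8), cursors c1@0 c2@6, authorship ........
After op 2 (add_cursor(4)): buffer="ypsqqbrl" (len 8), cursors c1@0 c3@4 c2@6, authorship ........
After op 3 (insert('m')): buffer="mypsqmqbmrl" (len 11), cursors c1@1 c3@6 c2@9, authorship 1....3..2..
After op 4 (insert('j')): buffer="mjypsqmjqbmjrl" (len 14), cursors c1@2 c3@8 c2@12, authorship 11....33..22..
After op 5 (move_right): buffer="mjypsqmjqbmjrl" (len 14), cursors c1@3 c3@9 c2@13, authorship 11....33..22..
After op 6 (move_left): buffer="mjypsqmjqbmjrl" (len 14), cursors c1@2 c3@8 c2@12, authorship 11....33..22..
Authorship (.=original, N=cursor N): 1 1 . . . . 3 3 . . 2 2 . .
Index 1: author = 1

Answer: cursor 1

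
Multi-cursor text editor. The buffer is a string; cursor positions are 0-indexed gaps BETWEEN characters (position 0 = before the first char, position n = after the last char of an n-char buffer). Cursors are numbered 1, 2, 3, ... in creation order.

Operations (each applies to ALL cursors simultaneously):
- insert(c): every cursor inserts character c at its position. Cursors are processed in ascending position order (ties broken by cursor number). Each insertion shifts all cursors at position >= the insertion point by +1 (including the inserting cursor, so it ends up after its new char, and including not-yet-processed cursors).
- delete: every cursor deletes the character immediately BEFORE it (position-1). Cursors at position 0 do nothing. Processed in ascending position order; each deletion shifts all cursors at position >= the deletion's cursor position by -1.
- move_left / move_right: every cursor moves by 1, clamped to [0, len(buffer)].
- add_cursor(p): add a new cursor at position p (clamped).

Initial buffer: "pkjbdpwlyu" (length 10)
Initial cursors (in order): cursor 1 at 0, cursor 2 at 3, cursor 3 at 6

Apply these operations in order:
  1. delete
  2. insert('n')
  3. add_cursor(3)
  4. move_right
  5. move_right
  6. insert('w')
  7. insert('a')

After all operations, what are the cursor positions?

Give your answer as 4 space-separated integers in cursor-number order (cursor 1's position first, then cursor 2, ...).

After op 1 (delete): buffer="pkbdwlyu" (len 8), cursors c1@0 c2@2 c3@4, authorship ........
After op 2 (insert('n')): buffer="npknbdnwlyu" (len 11), cursors c1@1 c2@4 c3@7, authorship 1..2..3....
After op 3 (add_cursor(3)): buffer="npknbdnwlyu" (len 11), cursors c1@1 c4@3 c2@4 c3@7, authorship 1..2..3....
After op 4 (move_right): buffer="npknbdnwlyu" (len 11), cursors c1@2 c4@4 c2@5 c3@8, authorship 1..2..3....
After op 5 (move_right): buffer="npknbdnwlyu" (len 11), cursors c1@3 c4@5 c2@6 c3@9, authorship 1..2..3....
After op 6 (insert('w')): buffer="npkwnbwdwnwlwyu" (len 15), cursors c1@4 c4@7 c2@9 c3@13, authorship 1..12.4.23..3..
After op 7 (insert('a')): buffer="npkwanbwadwanwlwayu" (len 19), cursors c1@5 c4@9 c2@12 c3@17, authorship 1..112.44.223..33..

Answer: 5 12 17 9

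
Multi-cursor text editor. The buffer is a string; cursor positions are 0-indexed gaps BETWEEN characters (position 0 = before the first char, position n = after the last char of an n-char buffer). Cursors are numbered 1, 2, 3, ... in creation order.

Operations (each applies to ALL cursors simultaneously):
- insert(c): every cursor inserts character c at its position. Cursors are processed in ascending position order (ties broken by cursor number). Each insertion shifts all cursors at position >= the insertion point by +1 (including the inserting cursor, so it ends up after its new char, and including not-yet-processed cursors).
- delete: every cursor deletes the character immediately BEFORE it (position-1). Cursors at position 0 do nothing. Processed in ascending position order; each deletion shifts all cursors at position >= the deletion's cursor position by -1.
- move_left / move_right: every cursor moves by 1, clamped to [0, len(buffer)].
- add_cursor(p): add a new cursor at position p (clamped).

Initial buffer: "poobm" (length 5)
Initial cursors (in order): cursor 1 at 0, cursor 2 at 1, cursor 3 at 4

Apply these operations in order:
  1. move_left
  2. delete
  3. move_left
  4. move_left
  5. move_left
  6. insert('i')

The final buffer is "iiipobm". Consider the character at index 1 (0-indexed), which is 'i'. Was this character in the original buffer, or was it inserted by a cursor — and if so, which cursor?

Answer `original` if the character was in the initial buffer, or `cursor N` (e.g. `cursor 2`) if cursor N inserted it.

After op 1 (move_left): buffer="poobm" (len 5), cursors c1@0 c2@0 c3@3, authorship .....
After op 2 (delete): buffer="pobm" (len 4), cursors c1@0 c2@0 c3@2, authorship ....
After op 3 (move_left): buffer="pobm" (len 4), cursors c1@0 c2@0 c3@1, authorship ....
After op 4 (move_left): buffer="pobm" (len 4), cursors c1@0 c2@0 c3@0, authorship ....
After op 5 (move_left): buffer="pobm" (len 4), cursors c1@0 c2@0 c3@0, authorship ....
After op 6 (insert('i')): buffer="iiipobm" (len 7), cursors c1@3 c2@3 c3@3, authorship 123....
Authorship (.=original, N=cursor N): 1 2 3 . . . .
Index 1: author = 2

Answer: cursor 2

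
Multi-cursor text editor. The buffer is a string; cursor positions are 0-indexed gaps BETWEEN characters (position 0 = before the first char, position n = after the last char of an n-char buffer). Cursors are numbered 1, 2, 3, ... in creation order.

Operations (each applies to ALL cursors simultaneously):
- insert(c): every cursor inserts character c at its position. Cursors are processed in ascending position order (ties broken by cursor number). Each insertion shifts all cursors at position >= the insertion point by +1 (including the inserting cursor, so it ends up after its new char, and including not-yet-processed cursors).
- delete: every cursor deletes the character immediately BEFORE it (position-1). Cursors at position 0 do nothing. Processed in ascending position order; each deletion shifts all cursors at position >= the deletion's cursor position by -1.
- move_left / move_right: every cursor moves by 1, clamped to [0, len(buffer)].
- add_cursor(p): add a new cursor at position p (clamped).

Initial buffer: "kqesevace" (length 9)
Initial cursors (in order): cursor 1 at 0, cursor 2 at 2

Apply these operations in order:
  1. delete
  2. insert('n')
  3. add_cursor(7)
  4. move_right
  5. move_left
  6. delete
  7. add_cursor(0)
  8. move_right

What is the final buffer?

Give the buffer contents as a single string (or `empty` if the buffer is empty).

Answer: keseace

Derivation:
After op 1 (delete): buffer="kesevace" (len 8), cursors c1@0 c2@1, authorship ........
After op 2 (insert('n')): buffer="nknesevace" (len 10), cursors c1@1 c2@3, authorship 1.2.......
After op 3 (add_cursor(7)): buffer="nknesevace" (len 10), cursors c1@1 c2@3 c3@7, authorship 1.2.......
After op 4 (move_right): buffer="nknesevace" (len 10), cursors c1@2 c2@4 c3@8, authorship 1.2.......
After op 5 (move_left): buffer="nknesevace" (len 10), cursors c1@1 c2@3 c3@7, authorship 1.2.......
After op 6 (delete): buffer="keseace" (len 7), cursors c1@0 c2@1 c3@4, authorship .......
After op 7 (add_cursor(0)): buffer="keseace" (len 7), cursors c1@0 c4@0 c2@1 c3@4, authorship .......
After op 8 (move_right): buffer="keseace" (len 7), cursors c1@1 c4@1 c2@2 c3@5, authorship .......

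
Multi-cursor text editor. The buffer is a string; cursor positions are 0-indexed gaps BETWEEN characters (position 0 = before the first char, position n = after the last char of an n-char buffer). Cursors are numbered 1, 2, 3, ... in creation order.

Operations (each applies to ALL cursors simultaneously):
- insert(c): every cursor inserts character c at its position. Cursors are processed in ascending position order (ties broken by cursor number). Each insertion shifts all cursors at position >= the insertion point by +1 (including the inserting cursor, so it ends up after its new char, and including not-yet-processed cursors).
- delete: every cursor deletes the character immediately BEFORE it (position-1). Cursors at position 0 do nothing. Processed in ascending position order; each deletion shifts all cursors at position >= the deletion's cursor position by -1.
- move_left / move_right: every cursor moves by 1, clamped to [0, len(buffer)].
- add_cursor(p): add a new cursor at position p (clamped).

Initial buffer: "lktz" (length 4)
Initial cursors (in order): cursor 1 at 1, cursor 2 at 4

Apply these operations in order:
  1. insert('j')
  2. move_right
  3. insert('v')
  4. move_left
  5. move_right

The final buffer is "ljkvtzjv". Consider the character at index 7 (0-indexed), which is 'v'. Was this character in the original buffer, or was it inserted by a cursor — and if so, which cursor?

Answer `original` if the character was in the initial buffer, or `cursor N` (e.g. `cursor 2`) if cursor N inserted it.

Answer: cursor 2

Derivation:
After op 1 (insert('j')): buffer="ljktzj" (len 6), cursors c1@2 c2@6, authorship .1...2
After op 2 (move_right): buffer="ljktzj" (len 6), cursors c1@3 c2@6, authorship .1...2
After op 3 (insert('v')): buffer="ljkvtzjv" (len 8), cursors c1@4 c2@8, authorship .1.1..22
After op 4 (move_left): buffer="ljkvtzjv" (len 8), cursors c1@3 c2@7, authorship .1.1..22
After op 5 (move_right): buffer="ljkvtzjv" (len 8), cursors c1@4 c2@8, authorship .1.1..22
Authorship (.=original, N=cursor N): . 1 . 1 . . 2 2
Index 7: author = 2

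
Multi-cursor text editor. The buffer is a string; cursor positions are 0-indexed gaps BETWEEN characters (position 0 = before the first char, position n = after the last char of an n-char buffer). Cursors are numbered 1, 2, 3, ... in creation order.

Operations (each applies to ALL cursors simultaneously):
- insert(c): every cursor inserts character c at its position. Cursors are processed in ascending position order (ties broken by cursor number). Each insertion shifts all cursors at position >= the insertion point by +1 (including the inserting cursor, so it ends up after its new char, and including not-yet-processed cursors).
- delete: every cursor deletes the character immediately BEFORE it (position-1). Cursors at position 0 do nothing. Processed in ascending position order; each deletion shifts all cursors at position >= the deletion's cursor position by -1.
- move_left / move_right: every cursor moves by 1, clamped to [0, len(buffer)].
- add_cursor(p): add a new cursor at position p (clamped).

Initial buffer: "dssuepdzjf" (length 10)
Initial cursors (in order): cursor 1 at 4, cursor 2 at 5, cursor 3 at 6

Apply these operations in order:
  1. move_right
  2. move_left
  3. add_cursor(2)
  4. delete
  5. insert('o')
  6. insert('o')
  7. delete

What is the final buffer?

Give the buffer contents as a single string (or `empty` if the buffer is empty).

After op 1 (move_right): buffer="dssuepdzjf" (len 10), cursors c1@5 c2@6 c3@7, authorship ..........
After op 2 (move_left): buffer="dssuepdzjf" (len 10), cursors c1@4 c2@5 c3@6, authorship ..........
After op 3 (add_cursor(2)): buffer="dssuepdzjf" (len 10), cursors c4@2 c1@4 c2@5 c3@6, authorship ..........
After op 4 (delete): buffer="dsdzjf" (len 6), cursors c4@1 c1@2 c2@2 c3@2, authorship ......
After op 5 (insert('o')): buffer="dosooodzjf" (len 10), cursors c4@2 c1@6 c2@6 c3@6, authorship .4.123....
After op 6 (insert('o')): buffer="doosoooooodzjf" (len 14), cursors c4@3 c1@10 c2@10 c3@10, authorship .44.123123....
After op 7 (delete): buffer="dosooodzjf" (len 10), cursors c4@2 c1@6 c2@6 c3@6, authorship .4.123....

Answer: dosooodzjf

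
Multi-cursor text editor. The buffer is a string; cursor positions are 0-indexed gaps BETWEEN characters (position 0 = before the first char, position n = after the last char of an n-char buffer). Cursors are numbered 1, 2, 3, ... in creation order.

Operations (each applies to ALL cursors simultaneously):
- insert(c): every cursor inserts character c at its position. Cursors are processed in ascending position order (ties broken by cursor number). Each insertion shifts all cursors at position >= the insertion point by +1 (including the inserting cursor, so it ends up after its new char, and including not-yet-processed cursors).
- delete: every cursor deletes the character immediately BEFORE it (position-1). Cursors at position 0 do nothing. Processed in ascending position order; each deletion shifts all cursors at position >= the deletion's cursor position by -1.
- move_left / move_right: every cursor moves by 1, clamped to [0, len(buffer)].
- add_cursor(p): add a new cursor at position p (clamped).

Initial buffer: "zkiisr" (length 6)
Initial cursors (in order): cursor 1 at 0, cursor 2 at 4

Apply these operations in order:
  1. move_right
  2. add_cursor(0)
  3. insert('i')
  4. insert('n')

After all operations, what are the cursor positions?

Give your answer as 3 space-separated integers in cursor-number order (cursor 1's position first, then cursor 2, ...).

Answer: 5 11 2

Derivation:
After op 1 (move_right): buffer="zkiisr" (len 6), cursors c1@1 c2@5, authorship ......
After op 2 (add_cursor(0)): buffer="zkiisr" (len 6), cursors c3@0 c1@1 c2@5, authorship ......
After op 3 (insert('i')): buffer="izikiisir" (len 9), cursors c3@1 c1@3 c2@8, authorship 3.1....2.
After op 4 (insert('n')): buffer="inzinkiisinr" (len 12), cursors c3@2 c1@5 c2@11, authorship 33.11....22.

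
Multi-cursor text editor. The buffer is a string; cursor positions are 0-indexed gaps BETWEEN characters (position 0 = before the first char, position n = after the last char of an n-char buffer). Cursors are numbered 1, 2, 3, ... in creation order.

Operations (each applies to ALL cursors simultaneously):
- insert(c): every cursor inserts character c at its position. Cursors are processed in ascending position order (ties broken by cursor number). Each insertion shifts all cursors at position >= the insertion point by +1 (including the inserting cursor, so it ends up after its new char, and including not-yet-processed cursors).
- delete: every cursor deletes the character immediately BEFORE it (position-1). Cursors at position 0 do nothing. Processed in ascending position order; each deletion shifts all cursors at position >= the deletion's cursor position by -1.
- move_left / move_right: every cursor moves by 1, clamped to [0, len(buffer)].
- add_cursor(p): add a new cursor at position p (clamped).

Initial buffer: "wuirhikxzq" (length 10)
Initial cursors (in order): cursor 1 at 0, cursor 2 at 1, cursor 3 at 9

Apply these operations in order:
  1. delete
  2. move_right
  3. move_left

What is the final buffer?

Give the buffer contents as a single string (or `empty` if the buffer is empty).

Answer: uirhikxq

Derivation:
After op 1 (delete): buffer="uirhikxq" (len 8), cursors c1@0 c2@0 c3@7, authorship ........
After op 2 (move_right): buffer="uirhikxq" (len 8), cursors c1@1 c2@1 c3@8, authorship ........
After op 3 (move_left): buffer="uirhikxq" (len 8), cursors c1@0 c2@0 c3@7, authorship ........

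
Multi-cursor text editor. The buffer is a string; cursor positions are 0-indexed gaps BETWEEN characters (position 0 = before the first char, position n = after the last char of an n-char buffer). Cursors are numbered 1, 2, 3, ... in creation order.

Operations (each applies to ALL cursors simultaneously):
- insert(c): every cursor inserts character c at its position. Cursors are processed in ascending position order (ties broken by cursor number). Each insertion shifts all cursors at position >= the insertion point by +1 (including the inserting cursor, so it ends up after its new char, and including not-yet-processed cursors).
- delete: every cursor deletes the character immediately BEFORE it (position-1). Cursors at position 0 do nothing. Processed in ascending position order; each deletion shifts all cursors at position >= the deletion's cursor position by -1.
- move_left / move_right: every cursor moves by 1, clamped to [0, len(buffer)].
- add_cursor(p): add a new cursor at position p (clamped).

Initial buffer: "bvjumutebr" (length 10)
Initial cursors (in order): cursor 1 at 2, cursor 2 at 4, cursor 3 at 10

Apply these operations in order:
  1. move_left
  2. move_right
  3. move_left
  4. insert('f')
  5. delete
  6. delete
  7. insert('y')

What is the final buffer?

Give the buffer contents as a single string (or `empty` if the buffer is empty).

Answer: yvyumuteyr

Derivation:
After op 1 (move_left): buffer="bvjumutebr" (len 10), cursors c1@1 c2@3 c3@9, authorship ..........
After op 2 (move_right): buffer="bvjumutebr" (len 10), cursors c1@2 c2@4 c3@10, authorship ..........
After op 3 (move_left): buffer="bvjumutebr" (len 10), cursors c1@1 c2@3 c3@9, authorship ..........
After op 4 (insert('f')): buffer="bfvjfumutebfr" (len 13), cursors c1@2 c2@5 c3@12, authorship .1..2......3.
After op 5 (delete): buffer="bvjumutebr" (len 10), cursors c1@1 c2@3 c3@9, authorship ..........
After op 6 (delete): buffer="vumuter" (len 7), cursors c1@0 c2@1 c3@6, authorship .......
After op 7 (insert('y')): buffer="yvyumuteyr" (len 10), cursors c1@1 c2@3 c3@9, authorship 1.2.....3.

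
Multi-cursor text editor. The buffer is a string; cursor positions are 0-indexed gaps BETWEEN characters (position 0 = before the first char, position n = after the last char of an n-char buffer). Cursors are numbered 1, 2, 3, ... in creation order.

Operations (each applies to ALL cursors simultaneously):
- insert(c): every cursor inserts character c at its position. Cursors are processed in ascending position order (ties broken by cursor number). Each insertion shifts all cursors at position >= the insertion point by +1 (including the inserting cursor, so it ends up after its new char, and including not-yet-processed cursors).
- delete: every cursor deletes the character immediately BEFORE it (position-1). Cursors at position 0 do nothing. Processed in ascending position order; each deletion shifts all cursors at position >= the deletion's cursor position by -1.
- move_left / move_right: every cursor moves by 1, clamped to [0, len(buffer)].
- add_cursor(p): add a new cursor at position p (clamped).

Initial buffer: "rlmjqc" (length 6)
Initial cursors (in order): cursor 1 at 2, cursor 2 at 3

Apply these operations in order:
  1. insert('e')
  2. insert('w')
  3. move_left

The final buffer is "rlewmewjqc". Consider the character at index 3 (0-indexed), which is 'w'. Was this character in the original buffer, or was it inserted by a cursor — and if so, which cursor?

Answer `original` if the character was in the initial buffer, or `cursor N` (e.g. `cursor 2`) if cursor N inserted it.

Answer: cursor 1

Derivation:
After op 1 (insert('e')): buffer="rlemejqc" (len 8), cursors c1@3 c2@5, authorship ..1.2...
After op 2 (insert('w')): buffer="rlewmewjqc" (len 10), cursors c1@4 c2@7, authorship ..11.22...
After op 3 (move_left): buffer="rlewmewjqc" (len 10), cursors c1@3 c2@6, authorship ..11.22...
Authorship (.=original, N=cursor N): . . 1 1 . 2 2 . . .
Index 3: author = 1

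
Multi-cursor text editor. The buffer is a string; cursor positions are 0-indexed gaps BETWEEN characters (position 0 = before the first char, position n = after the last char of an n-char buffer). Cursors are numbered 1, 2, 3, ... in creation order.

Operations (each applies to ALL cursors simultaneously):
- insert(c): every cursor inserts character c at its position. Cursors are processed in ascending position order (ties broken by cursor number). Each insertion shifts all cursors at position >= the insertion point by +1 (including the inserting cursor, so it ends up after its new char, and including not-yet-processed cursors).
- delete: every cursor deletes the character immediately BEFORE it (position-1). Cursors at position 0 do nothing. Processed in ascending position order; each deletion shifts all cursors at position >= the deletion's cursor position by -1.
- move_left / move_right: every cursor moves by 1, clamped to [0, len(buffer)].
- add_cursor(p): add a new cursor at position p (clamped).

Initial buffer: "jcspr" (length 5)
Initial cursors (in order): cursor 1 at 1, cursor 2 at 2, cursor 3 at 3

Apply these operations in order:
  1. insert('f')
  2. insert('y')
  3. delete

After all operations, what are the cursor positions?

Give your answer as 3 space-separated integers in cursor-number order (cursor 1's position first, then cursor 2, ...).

Answer: 2 4 6

Derivation:
After op 1 (insert('f')): buffer="jfcfsfpr" (len 8), cursors c1@2 c2@4 c3@6, authorship .1.2.3..
After op 2 (insert('y')): buffer="jfycfysfypr" (len 11), cursors c1@3 c2@6 c3@9, authorship .11.22.33..
After op 3 (delete): buffer="jfcfsfpr" (len 8), cursors c1@2 c2@4 c3@6, authorship .1.2.3..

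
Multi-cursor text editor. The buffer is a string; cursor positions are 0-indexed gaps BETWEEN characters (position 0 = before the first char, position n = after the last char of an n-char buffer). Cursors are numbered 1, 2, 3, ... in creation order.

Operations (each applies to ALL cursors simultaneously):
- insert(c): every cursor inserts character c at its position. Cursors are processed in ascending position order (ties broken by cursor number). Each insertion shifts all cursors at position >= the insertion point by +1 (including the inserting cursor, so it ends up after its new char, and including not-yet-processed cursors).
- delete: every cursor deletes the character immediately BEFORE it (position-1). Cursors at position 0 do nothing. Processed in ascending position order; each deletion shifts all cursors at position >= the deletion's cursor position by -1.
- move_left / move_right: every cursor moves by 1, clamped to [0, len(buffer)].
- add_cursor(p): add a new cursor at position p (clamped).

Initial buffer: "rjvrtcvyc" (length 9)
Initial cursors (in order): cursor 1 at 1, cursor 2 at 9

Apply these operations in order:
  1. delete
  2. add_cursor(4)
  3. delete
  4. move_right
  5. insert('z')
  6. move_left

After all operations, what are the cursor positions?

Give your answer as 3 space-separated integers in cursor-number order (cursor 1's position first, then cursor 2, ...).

Answer: 1 7 5

Derivation:
After op 1 (delete): buffer="jvrtcvy" (len 7), cursors c1@0 c2@7, authorship .......
After op 2 (add_cursor(4)): buffer="jvrtcvy" (len 7), cursors c1@0 c3@4 c2@7, authorship .......
After op 3 (delete): buffer="jvrcv" (len 5), cursors c1@0 c3@3 c2@5, authorship .....
After op 4 (move_right): buffer="jvrcv" (len 5), cursors c1@1 c3@4 c2@5, authorship .....
After op 5 (insert('z')): buffer="jzvrczvz" (len 8), cursors c1@2 c3@6 c2@8, authorship .1...3.2
After op 6 (move_left): buffer="jzvrczvz" (len 8), cursors c1@1 c3@5 c2@7, authorship .1...3.2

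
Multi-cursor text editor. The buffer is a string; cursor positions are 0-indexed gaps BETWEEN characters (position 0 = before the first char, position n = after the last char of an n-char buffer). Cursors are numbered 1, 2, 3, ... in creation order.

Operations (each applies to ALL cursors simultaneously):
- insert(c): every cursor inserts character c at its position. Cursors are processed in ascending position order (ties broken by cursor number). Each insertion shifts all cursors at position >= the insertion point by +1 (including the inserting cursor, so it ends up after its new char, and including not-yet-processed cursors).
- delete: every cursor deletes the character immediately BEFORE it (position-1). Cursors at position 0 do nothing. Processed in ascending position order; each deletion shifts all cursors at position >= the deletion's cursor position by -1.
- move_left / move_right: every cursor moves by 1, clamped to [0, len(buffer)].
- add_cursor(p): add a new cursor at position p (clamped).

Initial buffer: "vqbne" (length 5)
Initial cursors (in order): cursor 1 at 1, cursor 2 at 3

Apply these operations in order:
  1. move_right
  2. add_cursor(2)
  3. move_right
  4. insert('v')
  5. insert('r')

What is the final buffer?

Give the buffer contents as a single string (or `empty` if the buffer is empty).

After op 1 (move_right): buffer="vqbne" (len 5), cursors c1@2 c2@4, authorship .....
After op 2 (add_cursor(2)): buffer="vqbne" (len 5), cursors c1@2 c3@2 c2@4, authorship .....
After op 3 (move_right): buffer="vqbne" (len 5), cursors c1@3 c3@3 c2@5, authorship .....
After op 4 (insert('v')): buffer="vqbvvnev" (len 8), cursors c1@5 c3@5 c2@8, authorship ...13..2
After op 5 (insert('r')): buffer="vqbvvrrnevr" (len 11), cursors c1@7 c3@7 c2@11, authorship ...1313..22

Answer: vqbvvrrnevr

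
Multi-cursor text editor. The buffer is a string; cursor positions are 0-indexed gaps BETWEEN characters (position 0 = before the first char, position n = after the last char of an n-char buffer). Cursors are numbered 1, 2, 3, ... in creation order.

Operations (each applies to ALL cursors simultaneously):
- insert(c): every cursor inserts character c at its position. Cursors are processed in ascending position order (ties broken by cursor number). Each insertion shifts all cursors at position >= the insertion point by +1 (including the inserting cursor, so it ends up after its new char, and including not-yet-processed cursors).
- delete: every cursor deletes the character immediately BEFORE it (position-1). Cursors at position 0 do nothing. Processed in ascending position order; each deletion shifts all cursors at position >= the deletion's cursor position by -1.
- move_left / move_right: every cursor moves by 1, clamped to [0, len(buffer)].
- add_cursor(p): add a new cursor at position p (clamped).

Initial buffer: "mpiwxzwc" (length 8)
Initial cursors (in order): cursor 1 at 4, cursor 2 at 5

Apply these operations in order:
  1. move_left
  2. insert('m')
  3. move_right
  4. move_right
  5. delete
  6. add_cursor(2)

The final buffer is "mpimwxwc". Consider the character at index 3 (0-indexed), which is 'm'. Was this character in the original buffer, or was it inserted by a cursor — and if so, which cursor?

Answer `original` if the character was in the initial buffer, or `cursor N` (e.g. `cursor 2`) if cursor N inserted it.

Answer: cursor 1

Derivation:
After op 1 (move_left): buffer="mpiwxzwc" (len 8), cursors c1@3 c2@4, authorship ........
After op 2 (insert('m')): buffer="mpimwmxzwc" (len 10), cursors c1@4 c2@6, authorship ...1.2....
After op 3 (move_right): buffer="mpimwmxzwc" (len 10), cursors c1@5 c2@7, authorship ...1.2....
After op 4 (move_right): buffer="mpimwmxzwc" (len 10), cursors c1@6 c2@8, authorship ...1.2....
After op 5 (delete): buffer="mpimwxwc" (len 8), cursors c1@5 c2@6, authorship ...1....
After op 6 (add_cursor(2)): buffer="mpimwxwc" (len 8), cursors c3@2 c1@5 c2@6, authorship ...1....
Authorship (.=original, N=cursor N): . . . 1 . . . .
Index 3: author = 1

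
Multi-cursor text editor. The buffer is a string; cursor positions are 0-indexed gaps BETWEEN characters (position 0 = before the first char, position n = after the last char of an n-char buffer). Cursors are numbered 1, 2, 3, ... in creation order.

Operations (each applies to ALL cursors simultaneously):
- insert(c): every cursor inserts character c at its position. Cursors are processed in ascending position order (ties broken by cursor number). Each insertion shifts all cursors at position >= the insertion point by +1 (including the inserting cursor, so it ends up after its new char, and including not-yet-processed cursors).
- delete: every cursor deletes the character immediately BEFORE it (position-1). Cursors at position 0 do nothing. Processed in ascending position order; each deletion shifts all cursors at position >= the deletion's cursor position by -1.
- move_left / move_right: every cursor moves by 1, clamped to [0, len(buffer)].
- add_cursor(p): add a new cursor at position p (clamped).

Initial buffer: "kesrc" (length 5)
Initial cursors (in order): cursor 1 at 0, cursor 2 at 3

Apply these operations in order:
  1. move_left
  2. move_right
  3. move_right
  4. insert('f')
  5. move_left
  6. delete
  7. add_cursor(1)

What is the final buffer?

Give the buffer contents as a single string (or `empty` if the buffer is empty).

After op 1 (move_left): buffer="kesrc" (len 5), cursors c1@0 c2@2, authorship .....
After op 2 (move_right): buffer="kesrc" (len 5), cursors c1@1 c2@3, authorship .....
After op 3 (move_right): buffer="kesrc" (len 5), cursors c1@2 c2@4, authorship .....
After op 4 (insert('f')): buffer="kefsrfc" (len 7), cursors c1@3 c2@6, authorship ..1..2.
After op 5 (move_left): buffer="kefsrfc" (len 7), cursors c1@2 c2@5, authorship ..1..2.
After op 6 (delete): buffer="kfsfc" (len 5), cursors c1@1 c2@3, authorship .1.2.
After op 7 (add_cursor(1)): buffer="kfsfc" (len 5), cursors c1@1 c3@1 c2@3, authorship .1.2.

Answer: kfsfc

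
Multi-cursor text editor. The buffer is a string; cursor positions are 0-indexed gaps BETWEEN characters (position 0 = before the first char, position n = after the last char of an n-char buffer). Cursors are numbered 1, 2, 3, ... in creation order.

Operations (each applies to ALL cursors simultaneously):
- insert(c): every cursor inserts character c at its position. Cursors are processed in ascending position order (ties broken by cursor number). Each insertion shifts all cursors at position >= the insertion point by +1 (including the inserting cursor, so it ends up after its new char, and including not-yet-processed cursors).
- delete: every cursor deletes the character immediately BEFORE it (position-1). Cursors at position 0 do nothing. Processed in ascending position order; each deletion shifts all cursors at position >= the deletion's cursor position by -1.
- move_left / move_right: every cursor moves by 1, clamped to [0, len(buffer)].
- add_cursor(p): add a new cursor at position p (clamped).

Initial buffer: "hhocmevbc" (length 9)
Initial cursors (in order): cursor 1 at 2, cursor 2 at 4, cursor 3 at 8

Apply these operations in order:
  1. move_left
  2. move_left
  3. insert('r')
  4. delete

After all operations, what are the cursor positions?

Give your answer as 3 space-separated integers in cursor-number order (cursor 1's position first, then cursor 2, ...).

After op 1 (move_left): buffer="hhocmevbc" (len 9), cursors c1@1 c2@3 c3@7, authorship .........
After op 2 (move_left): buffer="hhocmevbc" (len 9), cursors c1@0 c2@2 c3@6, authorship .........
After op 3 (insert('r')): buffer="rhhrocmervbc" (len 12), cursors c1@1 c2@4 c3@9, authorship 1..2....3...
After op 4 (delete): buffer="hhocmevbc" (len 9), cursors c1@0 c2@2 c3@6, authorship .........

Answer: 0 2 6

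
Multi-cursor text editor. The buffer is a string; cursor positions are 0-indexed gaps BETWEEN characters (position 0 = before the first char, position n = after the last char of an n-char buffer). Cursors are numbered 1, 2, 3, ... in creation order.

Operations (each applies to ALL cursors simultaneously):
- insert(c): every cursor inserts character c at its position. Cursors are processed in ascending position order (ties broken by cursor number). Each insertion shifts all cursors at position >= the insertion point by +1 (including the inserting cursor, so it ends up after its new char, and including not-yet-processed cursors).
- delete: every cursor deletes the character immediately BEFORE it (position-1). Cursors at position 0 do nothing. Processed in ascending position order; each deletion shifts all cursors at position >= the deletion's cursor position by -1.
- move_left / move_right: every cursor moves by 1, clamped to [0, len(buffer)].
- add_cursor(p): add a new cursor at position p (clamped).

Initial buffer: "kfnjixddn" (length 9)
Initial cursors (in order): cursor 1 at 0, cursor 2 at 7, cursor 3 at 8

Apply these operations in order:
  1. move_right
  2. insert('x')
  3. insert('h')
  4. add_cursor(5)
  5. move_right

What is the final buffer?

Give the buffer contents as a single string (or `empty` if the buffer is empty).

After op 1 (move_right): buffer="kfnjixddn" (len 9), cursors c1@1 c2@8 c3@9, authorship .........
After op 2 (insert('x')): buffer="kxfnjixddxnx" (len 12), cursors c1@2 c2@10 c3@12, authorship .1.......2.3
After op 3 (insert('h')): buffer="kxhfnjixddxhnxh" (len 15), cursors c1@3 c2@12 c3@15, authorship .11.......22.33
After op 4 (add_cursor(5)): buffer="kxhfnjixddxhnxh" (len 15), cursors c1@3 c4@5 c2@12 c3@15, authorship .11.......22.33
After op 5 (move_right): buffer="kxhfnjixddxhnxh" (len 15), cursors c1@4 c4@6 c2@13 c3@15, authorship .11.......22.33

Answer: kxhfnjixddxhnxh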